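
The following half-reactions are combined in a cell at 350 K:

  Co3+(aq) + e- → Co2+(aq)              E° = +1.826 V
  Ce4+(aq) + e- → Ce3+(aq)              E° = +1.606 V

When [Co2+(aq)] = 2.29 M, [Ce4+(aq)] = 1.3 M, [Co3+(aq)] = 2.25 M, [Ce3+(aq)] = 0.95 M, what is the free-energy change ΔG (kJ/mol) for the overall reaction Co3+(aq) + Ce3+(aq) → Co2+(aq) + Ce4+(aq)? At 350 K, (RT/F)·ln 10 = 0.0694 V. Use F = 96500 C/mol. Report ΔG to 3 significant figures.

The standard cell potential is +1.826 − (+1.606) = +0.220 V, with n = 1 electron in the balanced equation.
Q = ([Co2+(aq)]·[Ce4+(aq)]) / ([Co3+(aq)]·[Ce3+(aq)]) = 1.39, so log Q = 0.144 and E = +0.220 − (0.0694/1)(0.144) = +0.2100 V.
Finally ΔG = −nFE = −(1)(96500 C/mol)(+0.2100 V) = −20.3 kJ/mol.

−20.3 kJ/mol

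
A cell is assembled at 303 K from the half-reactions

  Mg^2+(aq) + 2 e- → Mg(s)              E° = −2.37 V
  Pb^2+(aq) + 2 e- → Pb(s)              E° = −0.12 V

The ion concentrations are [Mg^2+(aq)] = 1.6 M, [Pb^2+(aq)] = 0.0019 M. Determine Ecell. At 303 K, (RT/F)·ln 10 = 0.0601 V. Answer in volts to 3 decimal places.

Pb²⁺/Pb is reduced (cathode, E° = −0.12 V) and Mg²⁺/Mg is oxidized (anode).
E°cell = E°cat − E°an = −0.12 − (−2.37) = +2.25 V; n = 2.
Balancing gives Pb^2+(aq) + Mg(s) → Pb(s) + Mg^2+(aq); hence Q = [Mg^2+(aq)] / [Pb^2+(aq)] = 842 (log Q = 2.925).
By the Nernst equation, E = +2.25 − (0.0601/2)·(2.925) = +2.162 V.

+2.162 V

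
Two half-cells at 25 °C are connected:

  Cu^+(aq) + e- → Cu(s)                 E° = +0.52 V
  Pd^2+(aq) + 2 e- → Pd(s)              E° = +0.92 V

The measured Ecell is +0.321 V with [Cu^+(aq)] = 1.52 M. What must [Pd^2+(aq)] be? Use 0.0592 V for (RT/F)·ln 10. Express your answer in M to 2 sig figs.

0.0050 M

The Pd²⁺/Pd couple has the larger reduction potential, so it is the cathode: E°cell = +0.92 − (+0.52) = +0.40 V and n = 2.
From the Nernst equation, log Q = n(E° − E)/0.0592 = 2·(+0.40 − (+0.321))/0.0592 = 2.669.
For Pd^2+(aq) + 2 Cu(s) → Pd(s) + 2 Cu^+(aq), the reaction quotient is Q = [Cu^+(aq)]^2 / [Pd^2+(aq)].
Isolating [Pd^2+(aq)] in Q = 10^{2.669} yields log [Pd^2+(aq)] = −2.305, i.e. 0.0050 M.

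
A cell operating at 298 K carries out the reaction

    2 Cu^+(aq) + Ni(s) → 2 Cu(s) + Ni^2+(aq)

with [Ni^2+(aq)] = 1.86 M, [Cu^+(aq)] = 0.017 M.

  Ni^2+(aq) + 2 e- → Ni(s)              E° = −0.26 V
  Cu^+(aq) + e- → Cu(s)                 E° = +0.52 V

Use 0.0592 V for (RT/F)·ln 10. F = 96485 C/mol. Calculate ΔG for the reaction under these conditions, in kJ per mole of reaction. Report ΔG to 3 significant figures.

−129 kJ/mol

With Cu⁺/Cu reduced at the cathode, E°cell = +0.52 − (−0.26) = +0.78 V and n = 2.
The reaction quotient is [Ni^2+(aq)] / [Cu^+(aq)]^2 = 6.44×10^3; by Nernst, E = +0.78 − (0.0592/2)(3.809) = +0.6673 V.
ΔG = −nFE = −(2)(96485)(+0.6673) J/mol = −129 kJ/mol.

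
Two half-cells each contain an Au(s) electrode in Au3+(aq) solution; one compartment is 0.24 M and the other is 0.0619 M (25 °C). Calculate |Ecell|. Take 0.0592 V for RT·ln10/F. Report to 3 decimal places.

For a concentration cell E°cell = 0, since both electrodes use the same couple.
The compartment with the higher Au3+(aq) concentration (0.24 M) acts as the cathode; ions are reduced there and produced at the dilute (0.0619 M) anode.
With n = 3, Ecell = −(0.0592/3)·log([dilute]/[conc]) = −(0.0592/3)·log(0.0619/0.24) = +0.012 V.

0.012 V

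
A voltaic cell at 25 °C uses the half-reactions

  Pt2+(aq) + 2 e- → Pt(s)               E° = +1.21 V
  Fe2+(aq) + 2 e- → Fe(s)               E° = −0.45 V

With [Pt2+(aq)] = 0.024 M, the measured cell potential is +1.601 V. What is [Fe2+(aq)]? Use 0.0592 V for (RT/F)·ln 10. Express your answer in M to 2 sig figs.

With Pt²⁺/Pt at the cathode and Fe²⁺/Fe at the anode, E°cell = +1.21 − (−0.45) = +1.66 V (n = 2).
Rearranging E = E° − (0.0592/n)·log Q gives log Q = 2(+1.66 − (+1.601))/0.0592 = 1.993.
The balanced reaction is Pt2+(aq) + Fe(s) → Pt(s) + Fe2+(aq), so Q = [Fe2+(aq)] / [Pt2+(aq)].
Isolating [Fe2+(aq)] in Q = 10^{1.993} yields log [Fe2+(aq)] = 0.373, i.e. 2.4 M.

2.4 M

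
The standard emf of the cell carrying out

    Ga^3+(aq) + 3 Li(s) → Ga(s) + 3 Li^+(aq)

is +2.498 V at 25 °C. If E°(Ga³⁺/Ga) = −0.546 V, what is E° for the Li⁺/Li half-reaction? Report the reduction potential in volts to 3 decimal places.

−3.044 V

In the reaction as written the Ga³⁺/Ga couple is reduced (cathode) and Li⁺/Li is oxidized (anode), so E°cell = E°(Ga³⁺/Ga) − E°(Li⁺/Li).
E°(Li⁺/Li) = E°(cathode) − E°cell = −0.546 − (+2.498) = −3.044 V.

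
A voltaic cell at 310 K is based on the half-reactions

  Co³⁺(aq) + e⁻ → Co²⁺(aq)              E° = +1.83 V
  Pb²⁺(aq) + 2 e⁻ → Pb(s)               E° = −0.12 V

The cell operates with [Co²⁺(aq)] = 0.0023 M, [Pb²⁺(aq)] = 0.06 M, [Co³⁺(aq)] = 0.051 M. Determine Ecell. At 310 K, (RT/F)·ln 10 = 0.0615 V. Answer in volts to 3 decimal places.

+2.070 V

Since E°(Co³⁺/Co²⁺) > E°(Pb²⁺/Pb), Co³⁺/Co²⁺ serves as the cathode.
E°cell = E°cat − E°an = +1.83 − (−0.12) = +1.95 V; n = 2.
The balanced reaction is 2 Co³⁺(aq) + Pb(s) → 2 Co²⁺(aq) + Pb²⁺(aq), so Q = ([Co²⁺(aq)]^2·[Pb²⁺(aq)]) / [Co³⁺(aq)]^2 = 0.000122 and log Q = −3.914.
By the Nernst equation, E = +1.95 − (0.0615/2)·(−3.914) = +2.070 V.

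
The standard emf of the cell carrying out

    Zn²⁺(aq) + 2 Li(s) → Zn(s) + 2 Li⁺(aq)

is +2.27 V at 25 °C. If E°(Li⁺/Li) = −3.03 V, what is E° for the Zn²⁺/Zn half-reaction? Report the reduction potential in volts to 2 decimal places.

In the reaction as written the Zn²⁺/Zn couple is reduced (cathode) and Li⁺/Li is oxidized (anode), so E°cell = E°(Zn²⁺/Zn) − E°(Li⁺/Li).
E°(Zn²⁺/Zn) = E°cell + E°(anode) = +2.27 + (−3.03) = −0.76 V.

−0.76 V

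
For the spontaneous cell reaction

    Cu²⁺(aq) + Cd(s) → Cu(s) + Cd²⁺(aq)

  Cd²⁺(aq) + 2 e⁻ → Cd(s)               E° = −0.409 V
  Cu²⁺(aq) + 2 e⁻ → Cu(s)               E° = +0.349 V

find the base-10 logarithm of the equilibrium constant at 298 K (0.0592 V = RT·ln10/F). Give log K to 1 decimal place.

log K = 25.6

The Cu²⁺/Cu couple is reduced (cathode); E°cell = +0.349 − (−0.409) = +0.758 V with n = 2.
At equilibrium E = 0, so log K = nE°cell / 0.0592 = (2)(+0.758) / 0.0592 = 25.6.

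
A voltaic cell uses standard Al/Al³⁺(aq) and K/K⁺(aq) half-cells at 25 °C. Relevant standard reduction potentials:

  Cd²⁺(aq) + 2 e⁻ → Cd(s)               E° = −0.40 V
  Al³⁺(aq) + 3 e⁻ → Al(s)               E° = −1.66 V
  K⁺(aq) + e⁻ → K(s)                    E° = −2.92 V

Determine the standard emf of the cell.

+1.26 V

The Al³⁺/Al couple has the higher E°, so Al ion is reduced (cathode) and K is oxidized (anode).
E°cell = E°(cathode) − E°(anode) = −1.66 − (−2.92) = +1.26 V.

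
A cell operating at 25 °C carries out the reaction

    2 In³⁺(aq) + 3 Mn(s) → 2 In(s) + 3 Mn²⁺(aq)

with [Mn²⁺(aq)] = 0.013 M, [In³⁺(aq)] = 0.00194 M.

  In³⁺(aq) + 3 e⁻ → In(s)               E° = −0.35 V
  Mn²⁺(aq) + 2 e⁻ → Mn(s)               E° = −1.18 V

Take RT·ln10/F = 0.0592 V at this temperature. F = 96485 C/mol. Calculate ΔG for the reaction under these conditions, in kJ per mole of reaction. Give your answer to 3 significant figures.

−482 kJ/mol

E°cell = −0.35 − (−1.18) = +0.83 V; the balanced reaction transfers n = 6 electrons.
Here Q = [Mn²⁺(aq)]^3 / [In³⁺(aq)]^2 = 0.584 (log Q = −0.234), giving E = +0.83 − (0.0592/6)·(−0.234) = +0.8323 V.
ΔG = −nFE = −(6)(96485)(+0.8323) J/mol = −482 kJ/mol.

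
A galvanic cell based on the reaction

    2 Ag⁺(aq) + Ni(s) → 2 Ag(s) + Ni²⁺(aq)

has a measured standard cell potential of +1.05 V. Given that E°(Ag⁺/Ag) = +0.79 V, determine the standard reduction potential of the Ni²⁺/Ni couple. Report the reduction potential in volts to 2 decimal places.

−0.26 V

In the reaction as written the Ag⁺/Ag couple is reduced (cathode) and Ni²⁺/Ni is oxidized (anode), so E°cell = E°(Ag⁺/Ag) − E°(Ni²⁺/Ni).
E°(Ni²⁺/Ni) = E°(cathode) − E°cell = +0.79 − (+1.05) = −0.26 V.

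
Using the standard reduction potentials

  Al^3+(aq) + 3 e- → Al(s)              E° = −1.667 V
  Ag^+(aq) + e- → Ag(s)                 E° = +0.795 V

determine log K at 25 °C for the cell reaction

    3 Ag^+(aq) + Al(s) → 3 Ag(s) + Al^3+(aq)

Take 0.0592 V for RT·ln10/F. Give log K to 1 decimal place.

The Ag⁺/Ag couple is reduced (cathode); E°cell = +0.795 − (−1.667) = +2.462 V with n = 3.
At equilibrium E = 0, so log K = nE°cell / 0.0592 = (3)(+2.462) / 0.0592 = 124.8.

log K = 124.8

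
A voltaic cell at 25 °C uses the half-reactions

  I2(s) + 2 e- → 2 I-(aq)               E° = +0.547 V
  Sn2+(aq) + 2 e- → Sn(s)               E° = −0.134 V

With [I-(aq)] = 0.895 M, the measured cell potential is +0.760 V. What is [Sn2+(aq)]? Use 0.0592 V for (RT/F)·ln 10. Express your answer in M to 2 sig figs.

0.0027 M

The I₂/I⁻ couple has the larger reduction potential, so it is the cathode: E°cell = +0.547 − (−0.134) = +0.681 V and n = 2.
Rearranging E = E° − (0.0592/n)·log Q gives log Q = 2(+0.681 − (+0.760))/0.0592 = −2.669.
Balancing electrons gives I2(s) + Sn(s) → 2 I-(aq) + Sn2+(aq); thus Q = [I-(aq)]^2·[Sn2+(aq)].
Substituting the known concentrations and solving, log [Sn2+(aq)] = −2.573 and [Sn2+(aq)] = 0.0027 M.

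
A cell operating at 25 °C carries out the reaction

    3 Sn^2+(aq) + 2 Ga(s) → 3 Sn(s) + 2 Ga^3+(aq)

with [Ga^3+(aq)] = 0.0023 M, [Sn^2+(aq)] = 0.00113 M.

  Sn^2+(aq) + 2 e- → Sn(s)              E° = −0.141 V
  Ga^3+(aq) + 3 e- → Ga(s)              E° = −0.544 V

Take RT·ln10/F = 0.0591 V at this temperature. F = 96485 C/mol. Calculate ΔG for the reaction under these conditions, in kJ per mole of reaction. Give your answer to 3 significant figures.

−213 kJ/mol

The standard cell potential is −0.141 − (−0.544) = +0.403 V, with n = 6 electrons in the balanced equation.
Here Q = [Ga^3+(aq)]^2 / [Sn^2+(aq)]^3 = 3.67×10^3 (log Q = 3.564), giving E = +0.403 − (0.0591/6)·(3.564) = +0.3679 V.
ΔG = −nFE = −(6)(96485)(+0.3679) J/mol = −213 kJ/mol.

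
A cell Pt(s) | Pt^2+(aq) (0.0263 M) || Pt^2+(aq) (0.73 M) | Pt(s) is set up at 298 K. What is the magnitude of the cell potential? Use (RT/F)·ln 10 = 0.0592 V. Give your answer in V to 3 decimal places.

For a concentration cell E°cell = 0, since both electrodes use the same couple.
The compartment with the higher Pt^2+(aq) concentration (0.73 M) acts as the cathode; ions are reduced there and produced at the dilute (0.0263 M) anode.
With n = 2, Ecell = −(0.0592/2)·log([dilute]/[conc]) = −(0.0592/2)·log(0.0263/0.73) = +0.043 V.

0.043 V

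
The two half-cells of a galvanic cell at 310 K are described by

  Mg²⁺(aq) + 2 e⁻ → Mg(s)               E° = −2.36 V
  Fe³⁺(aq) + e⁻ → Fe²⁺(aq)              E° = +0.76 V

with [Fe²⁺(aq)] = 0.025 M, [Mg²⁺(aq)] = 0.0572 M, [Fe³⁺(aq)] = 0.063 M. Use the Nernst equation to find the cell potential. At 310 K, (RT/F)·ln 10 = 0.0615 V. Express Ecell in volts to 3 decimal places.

+3.183 V

Fe³⁺/Fe²⁺ is reduced (cathode, E° = +0.76 V) and Mg²⁺/Mg is oxidized (anode).
E°cell = +0.76 − (−2.36) = +3.12 V, with n = 2 electrons transferred.
For the overall reaction 2 Fe³⁺(aq) + Mg(s) → 2 Fe²⁺(aq) + Mg²⁺(aq), Q = ([Fe²⁺(aq)]^2·[Mg²⁺(aq)]) / [Fe³⁺(aq)]^2 = 0.00901, giving log Q = −2.045.
E = E° − (0.0615/n)·log Q = +3.12 − (0.0615/2)(−2.045) = +3.183 V.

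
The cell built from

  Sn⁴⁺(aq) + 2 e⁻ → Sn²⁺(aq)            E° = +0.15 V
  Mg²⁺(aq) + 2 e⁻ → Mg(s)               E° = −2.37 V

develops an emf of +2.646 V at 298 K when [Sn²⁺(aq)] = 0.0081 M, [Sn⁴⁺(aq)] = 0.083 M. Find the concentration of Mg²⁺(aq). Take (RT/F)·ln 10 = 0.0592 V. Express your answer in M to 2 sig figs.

The Sn⁴⁺/Sn²⁺ couple has the larger reduction potential, so it is the cathode: E°cell = +0.15 − (−2.37) = +2.52 V and n = 2.
Rearranging E = E° − (0.0592/n)·log Q gives log Q = 2(+2.52 − (+2.646))/0.0592 = −4.257.
For Sn⁴⁺(aq) + Mg(s) → Sn²⁺(aq) + Mg²⁺(aq), the reaction quotient is Q = ([Sn²⁺(aq)]·[Mg²⁺(aq)]) / [Sn⁴⁺(aq)].
Substituting the known concentrations and solving, log [Mg²⁺(aq)] = −3.246 and [Mg²⁺(aq)] = 0.00057 M.

0.00057 M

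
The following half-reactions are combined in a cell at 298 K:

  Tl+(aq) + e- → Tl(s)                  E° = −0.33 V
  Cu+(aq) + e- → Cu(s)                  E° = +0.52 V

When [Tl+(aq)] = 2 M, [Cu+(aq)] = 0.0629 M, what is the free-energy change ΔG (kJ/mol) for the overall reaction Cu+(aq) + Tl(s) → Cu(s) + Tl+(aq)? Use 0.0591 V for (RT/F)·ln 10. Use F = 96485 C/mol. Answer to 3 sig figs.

−73.4 kJ/mol

The standard cell potential is +0.52 − (−0.33) = +0.85 V, with n = 1 electron in the balanced equation.
Q = [Tl+(aq)] / [Cu+(aq)] = 31.8, so log Q = 1.502 and E = +0.85 − (0.0591/1)(1.502) = +0.7612 V.
Then ΔG = −nFE = −1 × 96485 × +0.7612 J/mol = −73.4 kJ/mol.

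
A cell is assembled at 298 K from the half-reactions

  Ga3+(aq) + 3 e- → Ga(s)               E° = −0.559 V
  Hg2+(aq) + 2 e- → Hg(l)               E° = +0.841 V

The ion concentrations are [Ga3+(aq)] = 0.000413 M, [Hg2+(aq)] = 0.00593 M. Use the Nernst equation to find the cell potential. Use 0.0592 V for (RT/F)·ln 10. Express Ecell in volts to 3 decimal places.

+1.401 V

Hg²⁺/Hg is reduced (cathode, E° = +0.841 V) and Ga³⁺/Ga is oxidized (anode).
E°cell = E°cat − E°an = +0.841 − (−0.559) = +1.400 V; n = 6.
For the overall reaction 3 Hg2+(aq) + 2 Ga(s) → 3 Hg(l) + 2 Ga3+(aq), Q = [Ga3+(aq)]^2 / [Hg2+(aq)]^3 = 0.818, giving log Q = −0.087.
E = E° − (0.0592/n)·log Q = +1.400 − (0.0592/6)(−0.087) = +1.401 V.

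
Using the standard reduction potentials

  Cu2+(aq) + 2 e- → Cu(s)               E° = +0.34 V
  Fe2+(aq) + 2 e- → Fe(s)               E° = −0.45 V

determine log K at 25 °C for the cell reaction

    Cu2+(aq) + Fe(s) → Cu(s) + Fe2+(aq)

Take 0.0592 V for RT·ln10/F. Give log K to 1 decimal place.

log K = 26.7

The Cu²⁺/Cu couple is reduced (cathode); E°cell = +0.34 − (−0.45) = +0.79 V with n = 2.
At equilibrium E = 0, so log K = nE°cell / 0.0592 = (2)(+0.79) / 0.0592 = 26.7.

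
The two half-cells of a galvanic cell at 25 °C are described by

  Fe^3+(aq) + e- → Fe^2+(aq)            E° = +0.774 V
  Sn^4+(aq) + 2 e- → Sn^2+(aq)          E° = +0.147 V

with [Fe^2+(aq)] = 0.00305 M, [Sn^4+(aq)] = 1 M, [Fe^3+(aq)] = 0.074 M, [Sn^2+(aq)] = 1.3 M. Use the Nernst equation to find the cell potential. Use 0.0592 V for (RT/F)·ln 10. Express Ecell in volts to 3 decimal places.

+0.712 V

Fe³⁺/Fe²⁺ is reduced (cathode, E° = +0.774 V) and Sn⁴⁺/Sn²⁺ is oxidized (anode).
E°cell = E°cat − E°an = +0.774 − (+0.147) = +0.627 V; n = 2.
Balancing gives 2 Fe^3+(aq) + Sn^2+(aq) → 2 Fe^2+(aq) + Sn^4+(aq); hence Q = ([Fe^2+(aq)]^2·[Sn^4+(aq)]) / ([Fe^3+(aq)]^2·[Sn^2+(aq)]) = 0.00131 (log Q = −2.884).
Applying E = E° − (RT ln10/nF)·log Q gives +0.627 − (0.0592/2)(−2.884) = +0.712 V.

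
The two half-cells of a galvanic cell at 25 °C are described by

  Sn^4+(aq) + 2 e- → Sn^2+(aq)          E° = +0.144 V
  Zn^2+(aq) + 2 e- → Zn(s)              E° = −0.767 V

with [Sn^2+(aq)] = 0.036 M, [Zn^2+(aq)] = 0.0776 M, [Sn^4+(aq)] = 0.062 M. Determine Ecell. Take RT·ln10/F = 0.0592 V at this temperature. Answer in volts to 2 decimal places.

+0.95 V

The Sn⁴⁺/Sn²⁺ couple has the more positive E°, so it is the cathode; Zn²⁺/Zn is the anode.
E°cell = E°cat − E°an = +0.144 − (−0.767) = +0.911 V; n = 2.
For the overall reaction Sn^4+(aq) + Zn(s) → Sn^2+(aq) + Zn^2+(aq), Q = ([Sn^2+(aq)]·[Zn^2+(aq)]) / [Sn^4+(aq)] = 0.0451, giving log Q = −1.346.
E = E° − (0.0592/n)·log Q = +0.911 − (0.0592/2)(−1.346) = +0.95 V.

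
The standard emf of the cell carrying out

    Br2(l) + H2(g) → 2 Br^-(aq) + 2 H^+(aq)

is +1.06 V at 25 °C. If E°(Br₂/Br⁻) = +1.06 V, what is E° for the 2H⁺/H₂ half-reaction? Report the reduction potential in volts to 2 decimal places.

In the reaction as written the Br₂/Br⁻ couple is reduced (cathode) and 2H⁺/H₂ is oxidized (anode), so E°cell = E°(Br₂/Br⁻) − E°(2H⁺/H₂).
E°(2H⁺/H₂) = E°(cathode) − E°cell = +1.06 − (+1.06) = +0.00 V.

+0.00 V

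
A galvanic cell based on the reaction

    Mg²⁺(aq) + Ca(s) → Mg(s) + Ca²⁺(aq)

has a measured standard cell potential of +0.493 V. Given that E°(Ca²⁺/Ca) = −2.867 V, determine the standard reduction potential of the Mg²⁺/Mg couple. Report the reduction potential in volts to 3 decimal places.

In the reaction as written the Mg²⁺/Mg couple is reduced (cathode) and Ca²⁺/Ca is oxidized (anode), so E°cell = E°(Mg²⁺/Mg) − E°(Ca²⁺/Ca).
E°(Mg²⁺/Mg) = E°cell + E°(anode) = +0.493 + (−2.867) = −2.374 V.

−2.374 V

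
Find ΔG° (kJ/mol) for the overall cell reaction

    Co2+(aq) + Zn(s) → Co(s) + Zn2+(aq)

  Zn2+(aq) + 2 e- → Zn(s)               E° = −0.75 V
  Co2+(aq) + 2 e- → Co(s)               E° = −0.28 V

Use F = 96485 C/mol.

In the reaction as written Co2+(aq) is reduced, so the Co²⁺/Co couple is the cathode and Zn²⁺/Zn is the anode.
E°cell = −0.28 − (−0.75) = +0.47 V; balancing electrons gives n = 2.
ΔG° = −nFE°cell = −(2)(96485)(+0.47) J/mol = −90.7 kJ/mol.

−90.7 kJ/mol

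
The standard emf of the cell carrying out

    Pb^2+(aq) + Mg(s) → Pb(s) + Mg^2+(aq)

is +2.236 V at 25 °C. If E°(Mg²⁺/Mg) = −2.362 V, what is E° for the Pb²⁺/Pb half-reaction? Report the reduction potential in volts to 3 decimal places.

In the reaction as written the Pb²⁺/Pb couple is reduced (cathode) and Mg²⁺/Mg is oxidized (anode), so E°cell = E°(Pb²⁺/Pb) − E°(Mg²⁺/Mg).
E°(Pb²⁺/Pb) = E°cell + E°(anode) = +2.236 + (−2.362) = −0.126 V.

−0.126 V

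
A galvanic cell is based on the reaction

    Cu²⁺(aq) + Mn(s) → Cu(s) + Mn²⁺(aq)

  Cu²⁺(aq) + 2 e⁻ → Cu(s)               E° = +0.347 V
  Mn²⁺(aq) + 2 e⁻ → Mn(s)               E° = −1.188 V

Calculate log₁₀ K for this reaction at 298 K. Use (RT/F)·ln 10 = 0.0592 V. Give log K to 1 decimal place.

log K = 51.9

The Cu²⁺/Cu couple is reduced (cathode); E°cell = +0.347 − (−1.188) = +1.535 V with n = 2.
At equilibrium E = 0, so log K = nE°cell / 0.0592 = (2)(+1.535) / 0.0592 = 51.9.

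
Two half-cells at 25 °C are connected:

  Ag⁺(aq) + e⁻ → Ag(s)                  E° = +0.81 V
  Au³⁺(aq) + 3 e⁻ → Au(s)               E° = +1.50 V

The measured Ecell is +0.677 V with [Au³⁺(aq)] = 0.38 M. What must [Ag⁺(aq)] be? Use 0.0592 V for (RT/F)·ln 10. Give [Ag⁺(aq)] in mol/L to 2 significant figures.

1.2 M

Au³⁺/Au is the cathode (higher E°); E°cell = +1.50 − (+0.81) = +0.69 V with n = 3.
From the Nernst equation, log Q = n(E° − E)/0.0592 = 3·(+0.69 − (+0.677))/0.0592 = 0.659.
The balanced reaction is Au³⁺(aq) + 3 Ag(s) → Au(s) + 3 Ag⁺(aq), so Q = [Ag⁺(aq)]^3 / [Au³⁺(aq)].
Substituting the known concentrations and solving, log [Ag⁺(aq)] = 0.080 and [Ag⁺(aq)] = 1.2 M.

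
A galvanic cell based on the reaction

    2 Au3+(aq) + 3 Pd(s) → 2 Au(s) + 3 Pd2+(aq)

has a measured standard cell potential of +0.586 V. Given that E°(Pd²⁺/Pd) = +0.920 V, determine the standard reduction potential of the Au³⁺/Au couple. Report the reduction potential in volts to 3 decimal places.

In the reaction as written the Au³⁺/Au couple is reduced (cathode) and Pd²⁺/Pd is oxidized (anode), so E°cell = E°(Au³⁺/Au) − E°(Pd²⁺/Pd).
E°(Au³⁺/Au) = E°cell + E°(anode) = +0.586 + (+0.920) = +1.506 V.

+1.506 V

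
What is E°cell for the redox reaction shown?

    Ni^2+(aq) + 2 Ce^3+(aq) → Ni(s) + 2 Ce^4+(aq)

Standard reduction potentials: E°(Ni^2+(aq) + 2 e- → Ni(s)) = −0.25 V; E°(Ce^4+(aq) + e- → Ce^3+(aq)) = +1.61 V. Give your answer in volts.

−1.86 V

In the reaction as written, Ni^2+(aq) is reduced (cathode) and Ce^4+(aq) is produced by oxidation at the anode.
E°cell = E°(cathode) − E°(anode) = −0.25 − (+1.61) = −1.86 V.
The negative E°cell means the reaction is non-spontaneous in the direction written.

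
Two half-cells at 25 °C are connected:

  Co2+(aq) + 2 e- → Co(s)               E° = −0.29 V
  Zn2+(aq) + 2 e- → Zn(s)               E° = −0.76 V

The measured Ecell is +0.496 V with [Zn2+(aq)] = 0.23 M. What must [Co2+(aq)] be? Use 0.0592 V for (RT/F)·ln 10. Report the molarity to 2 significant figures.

Co²⁺/Co is the cathode (higher E°); E°cell = −0.29 − (−0.76) = +0.47 V with n = 2.
Rearranging E = E° − (0.0592/n)·log Q gives log Q = 2(+0.47 − (+0.496))/0.0592 = −0.878.
For Co2+(aq) + Zn(s) → Co(s) + Zn2+(aq), the reaction quotient is Q = [Zn2+(aq)] / [Co2+(aq)].
Solving for the unknown gives log [Co2+(aq)] = 0.240, so [Co2+(aq)] ≈ 1.7 M.

1.7 M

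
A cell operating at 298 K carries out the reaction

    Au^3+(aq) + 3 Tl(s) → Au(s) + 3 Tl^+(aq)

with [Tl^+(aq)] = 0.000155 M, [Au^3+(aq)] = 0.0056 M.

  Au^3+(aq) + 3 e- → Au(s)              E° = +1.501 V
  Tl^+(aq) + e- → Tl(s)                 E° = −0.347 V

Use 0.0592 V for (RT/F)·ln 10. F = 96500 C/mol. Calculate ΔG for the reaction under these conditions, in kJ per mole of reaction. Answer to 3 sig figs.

The standard cell potential is +1.501 − (−0.347) = +1.848 V, with n = 3 electrons in the balanced equation.
Q = [Tl^+(aq)]^3 / [Au^3+(aq)] = 6.65×10^−10, so log Q = −9.177 and E = +1.848 − (0.0592/3)(−9.177) = +2.0291 V.
Finally ΔG = −nFE = −(3)(96500 C/mol)(+2.0291 V) = −587 kJ/mol.

−587 kJ/mol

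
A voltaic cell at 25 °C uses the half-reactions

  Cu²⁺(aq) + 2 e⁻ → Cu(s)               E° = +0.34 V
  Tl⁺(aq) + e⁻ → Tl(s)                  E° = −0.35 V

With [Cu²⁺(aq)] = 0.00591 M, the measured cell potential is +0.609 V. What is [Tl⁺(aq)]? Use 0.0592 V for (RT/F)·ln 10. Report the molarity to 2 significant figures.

The Cu²⁺/Cu couple has the larger reduction potential, so it is the cathode: E°cell = +0.34 − (−0.35) = +0.69 V and n = 2.
Rearranging E = E° − (0.0592/n)·log Q gives log Q = 2(+0.69 − (+0.609))/0.0592 = 2.736.
The balanced reaction is Cu²⁺(aq) + 2 Tl(s) → Cu(s) + 2 Tl⁺(aq), so Q = [Tl⁺(aq)]^2 / [Cu²⁺(aq)].
Solving for the unknown gives log [Tl⁺(aq)] = 0.254, so [Tl⁺(aq)] ≈ 1.8 M.

1.8 M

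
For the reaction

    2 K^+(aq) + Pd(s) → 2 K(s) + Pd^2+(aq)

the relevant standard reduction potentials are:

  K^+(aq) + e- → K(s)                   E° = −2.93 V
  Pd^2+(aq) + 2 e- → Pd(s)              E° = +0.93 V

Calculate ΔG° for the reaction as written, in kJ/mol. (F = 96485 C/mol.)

In the reaction as written K^+(aq) is reduced, so the K⁺/K couple is the cathode and Pd²⁺/Pd is the anode.
E°cell = −2.93 − (+0.93) = −3.86 V; balancing electrons gives n = 2.
ΔG° = −nFE°cell = −(2)(96485)(−3.86) J/mol = +745 kJ/mol.

+745 kJ/mol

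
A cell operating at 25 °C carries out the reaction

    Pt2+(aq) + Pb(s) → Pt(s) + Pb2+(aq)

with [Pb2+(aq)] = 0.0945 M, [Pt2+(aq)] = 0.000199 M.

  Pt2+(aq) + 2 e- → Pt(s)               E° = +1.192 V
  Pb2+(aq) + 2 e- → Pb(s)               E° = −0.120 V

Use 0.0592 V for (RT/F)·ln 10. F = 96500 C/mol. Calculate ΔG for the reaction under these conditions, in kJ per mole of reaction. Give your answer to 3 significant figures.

With Pt²⁺/Pt reduced at the cathode, E°cell = +1.192 − (−0.120) = +1.312 V and n = 2.
The reaction quotient is [Pb2+(aq)] / [Pt2+(aq)] = 475; by Nernst, E = +1.312 − (0.0592/2)(2.677) = +1.2328 V.
Finally ΔG = −nFE = −(2)(96500 C/mol)(+1.2328 V) = −238 kJ/mol.

−238 kJ/mol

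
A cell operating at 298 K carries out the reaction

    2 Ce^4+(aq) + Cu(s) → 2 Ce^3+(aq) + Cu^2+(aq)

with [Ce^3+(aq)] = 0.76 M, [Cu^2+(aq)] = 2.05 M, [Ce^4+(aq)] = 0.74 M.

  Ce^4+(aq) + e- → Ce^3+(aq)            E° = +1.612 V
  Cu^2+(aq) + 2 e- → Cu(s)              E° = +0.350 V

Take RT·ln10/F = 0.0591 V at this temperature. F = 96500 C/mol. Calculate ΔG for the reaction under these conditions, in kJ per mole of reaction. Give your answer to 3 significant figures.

−242 kJ/mol

With Ce⁴⁺/Ce³⁺ reduced at the cathode, E°cell = +1.612 − (+0.350) = +1.262 V and n = 2.
Here Q = ([Ce^3+(aq)]^2·[Cu^2+(aq)]) / [Ce^4+(aq)]^2 = 2.16 (log Q = 0.335), giving E = +1.262 − (0.0591/2)·(0.335) = +1.2521 V.
Finally ΔG = −nFE = −(2)(96500 C/mol)(+1.2521 V) = −242 kJ/mol.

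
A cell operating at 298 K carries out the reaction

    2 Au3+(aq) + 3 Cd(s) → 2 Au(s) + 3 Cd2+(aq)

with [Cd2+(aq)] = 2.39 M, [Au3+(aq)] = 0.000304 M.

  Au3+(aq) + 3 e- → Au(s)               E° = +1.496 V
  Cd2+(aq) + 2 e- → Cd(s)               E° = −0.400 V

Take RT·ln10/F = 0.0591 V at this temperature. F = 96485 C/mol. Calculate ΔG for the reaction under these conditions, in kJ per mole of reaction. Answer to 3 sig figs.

The standard cell potential is +1.496 − (−0.400) = +1.896 V, with n = 6 electrons in the balanced equation.
The reaction quotient is [Cd2+(aq)]^3 / [Au3+(aq)]^2 = 1.48×10^8; by Nernst, E = +1.896 − (0.0591/6)(8.169) = +1.8155 V.
Then ΔG = −nFE = −6 × 96485 × +1.8155 J/mol = −1050 kJ/mol.

−1050 kJ/mol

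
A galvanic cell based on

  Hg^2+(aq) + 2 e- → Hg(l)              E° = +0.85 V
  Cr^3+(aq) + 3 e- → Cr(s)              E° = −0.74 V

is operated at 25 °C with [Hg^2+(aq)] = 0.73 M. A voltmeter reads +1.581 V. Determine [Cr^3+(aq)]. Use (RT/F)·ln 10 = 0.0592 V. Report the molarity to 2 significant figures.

1.8 M

The Hg²⁺/Hg couple has the larger reduction potential, so it is the cathode: E°cell = +0.85 − (−0.74) = +1.59 V and n = 6.
From the Nernst equation, log Q = n(E° − E)/0.0592 = 6·(+1.59 − (+1.581))/0.0592 = 0.912.
For 3 Hg^2+(aq) + 2 Cr(s) → 3 Hg(l) + 2 Cr^3+(aq), the reaction quotient is Q = [Cr^3+(aq)]^2 / [Hg^2+(aq)]^3.
Solving for the unknown gives log [Cr^3+(aq)] = 0.251, so [Cr^3+(aq)] ≈ 1.8 M.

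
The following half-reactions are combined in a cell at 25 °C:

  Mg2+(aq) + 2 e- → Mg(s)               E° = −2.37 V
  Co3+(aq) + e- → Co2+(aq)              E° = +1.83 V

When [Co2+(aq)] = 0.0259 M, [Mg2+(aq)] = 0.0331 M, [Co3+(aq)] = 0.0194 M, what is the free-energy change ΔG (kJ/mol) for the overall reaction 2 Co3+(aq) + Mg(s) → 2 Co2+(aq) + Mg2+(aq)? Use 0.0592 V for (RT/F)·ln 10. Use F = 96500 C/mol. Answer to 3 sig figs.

−818 kJ/mol

With Co³⁺/Co²⁺ reduced at the cathode, E°cell = +1.83 − (−2.37) = +4.20 V and n = 2.
Q = ([Co2+(aq)]^2·[Mg2+(aq)]) / [Co3+(aq)]^2 = 0.059, so log Q = −1.229 and E = +4.20 − (0.0592/2)(−1.229) = +4.2364 V.
Finally ΔG = −nFE = −(2)(96500 C/mol)(+4.2364 V) = −818 kJ/mol.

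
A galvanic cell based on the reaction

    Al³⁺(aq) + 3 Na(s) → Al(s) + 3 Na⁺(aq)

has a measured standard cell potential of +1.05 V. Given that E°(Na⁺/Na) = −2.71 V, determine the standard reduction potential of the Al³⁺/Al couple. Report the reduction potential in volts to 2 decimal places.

−1.66 V

In the reaction as written the Al³⁺/Al couple is reduced (cathode) and Na⁺/Na is oxidized (anode), so E°cell = E°(Al³⁺/Al) − E°(Na⁺/Na).
E°(Al³⁺/Al) = E°cell + E°(anode) = +1.05 + (−2.71) = −1.66 V.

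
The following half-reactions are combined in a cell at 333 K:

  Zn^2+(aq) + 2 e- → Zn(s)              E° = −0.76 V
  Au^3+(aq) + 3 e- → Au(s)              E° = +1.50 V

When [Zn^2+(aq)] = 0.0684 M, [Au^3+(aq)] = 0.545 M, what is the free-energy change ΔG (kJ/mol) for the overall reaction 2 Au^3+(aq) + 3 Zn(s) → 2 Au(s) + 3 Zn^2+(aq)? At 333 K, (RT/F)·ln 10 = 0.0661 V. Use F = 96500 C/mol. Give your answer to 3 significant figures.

−1330 kJ/mol

E°cell = +1.50 − (−0.76) = +2.26 V; the balanced reaction transfers n = 6 electrons.
The reaction quotient is [Zn^2+(aq)]^3 / [Au^3+(aq)]^2 = 0.00108; by Nernst, E = +2.26 − (0.0661/6)(−2.968) = +2.2927 V.
ΔG = −nFE = −(6)(96500)(+2.2927) J/mol = −1330 kJ/mol.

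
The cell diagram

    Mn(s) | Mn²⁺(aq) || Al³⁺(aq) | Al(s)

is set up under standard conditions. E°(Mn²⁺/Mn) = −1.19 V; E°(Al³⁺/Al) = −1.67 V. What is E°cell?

By convention the left-hand electrode in cell notation is the anode (oxidation) and the right-hand electrode is the cathode (reduction).
E°cell = E°(right) − E°(left) = −1.67 − (−1.19) = −0.48 V.
The negative sign shows that, as written, the cell would require an external voltage to drive the reaction.

−0.48 V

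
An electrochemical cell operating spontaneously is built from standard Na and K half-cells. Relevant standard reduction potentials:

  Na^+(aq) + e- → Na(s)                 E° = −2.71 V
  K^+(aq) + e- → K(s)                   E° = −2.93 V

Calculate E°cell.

Of the two couples in this cell, the one with the more positive reduction potential is reduced at the cathode: here that is Na⁺/Na (−2.71 V); K⁺/K (−2.93 V) is the anode.
E°cell = E°(cathode) − E°(anode) = −2.71 − (−2.93) = +0.22 V.

+0.22 V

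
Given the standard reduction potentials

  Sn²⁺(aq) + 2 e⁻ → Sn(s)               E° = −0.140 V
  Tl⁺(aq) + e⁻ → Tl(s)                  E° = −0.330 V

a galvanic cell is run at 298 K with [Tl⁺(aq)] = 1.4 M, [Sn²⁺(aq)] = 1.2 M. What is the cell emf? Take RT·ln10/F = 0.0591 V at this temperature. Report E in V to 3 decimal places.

+0.184 V

Since E°(Sn²⁺/Sn) > E°(Tl⁺/Tl), Sn²⁺/Sn serves as the cathode.
E°cell = −0.140 − (−0.330) = +0.190 V, with n = 2 electrons transferred.
The balanced reaction is Sn²⁺(aq) + 2 Tl(s) → Sn(s) + 2 Tl⁺(aq), so Q = [Tl⁺(aq)]^2 / [Sn²⁺(aq)] = 1.63 and log Q = 0.213.
E = E° − (0.0591/n)·log Q = +0.190 − (0.0591/2)(0.213) = +0.184 V.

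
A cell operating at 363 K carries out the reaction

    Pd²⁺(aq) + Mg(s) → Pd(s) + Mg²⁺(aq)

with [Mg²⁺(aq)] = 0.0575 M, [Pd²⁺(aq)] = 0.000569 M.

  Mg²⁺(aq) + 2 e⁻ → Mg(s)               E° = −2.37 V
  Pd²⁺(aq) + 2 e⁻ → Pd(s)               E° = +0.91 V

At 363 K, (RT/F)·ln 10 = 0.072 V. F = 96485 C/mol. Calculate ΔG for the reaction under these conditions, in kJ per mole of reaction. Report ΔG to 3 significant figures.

The standard cell potential is +0.91 − (−2.37) = +3.28 V, with n = 2 electrons in the balanced equation.
Here Q = [Mg²⁺(aq)] / [Pd²⁺(aq)] = 101 (log Q = 2.005), giving E = +3.28 − (0.072/2)·(2.005) = +3.2078 V.
Then ΔG = −nFE = −2 × 96485 × +3.2078 J/mol = −619 kJ/mol.

−619 kJ/mol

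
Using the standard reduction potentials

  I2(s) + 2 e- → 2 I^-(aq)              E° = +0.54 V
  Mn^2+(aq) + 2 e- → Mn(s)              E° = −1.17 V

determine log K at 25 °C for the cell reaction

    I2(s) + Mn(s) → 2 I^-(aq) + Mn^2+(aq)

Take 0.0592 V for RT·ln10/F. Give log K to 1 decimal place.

The I₂/I⁻ couple is reduced (cathode); E°cell = +0.54 − (−1.17) = +1.71 V with n = 2.
At equilibrium E = 0, so log K = nE°cell / 0.0592 = (2)(+1.71) / 0.0592 = 57.8.

log K = 57.8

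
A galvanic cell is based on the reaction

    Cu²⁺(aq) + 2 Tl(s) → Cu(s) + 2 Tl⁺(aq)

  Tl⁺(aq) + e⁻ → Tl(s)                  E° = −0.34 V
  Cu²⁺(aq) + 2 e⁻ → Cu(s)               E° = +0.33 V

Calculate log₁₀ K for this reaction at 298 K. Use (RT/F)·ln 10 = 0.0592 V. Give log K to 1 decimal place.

The Cu²⁺/Cu couple is reduced (cathode); E°cell = +0.33 − (−0.34) = +0.67 V with n = 2.
At equilibrium E = 0, so log K = nE°cell / 0.0592 = (2)(+0.67) / 0.0592 = 22.6.

log K = 22.6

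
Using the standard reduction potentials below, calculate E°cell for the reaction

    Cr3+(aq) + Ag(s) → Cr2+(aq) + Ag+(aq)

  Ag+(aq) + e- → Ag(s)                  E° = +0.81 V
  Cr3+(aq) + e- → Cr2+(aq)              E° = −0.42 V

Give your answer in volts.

−1.23 V

Cr3+(aq) gains electrons, so the Cr³⁺/Cr²⁺ couple is the cathode; the Ag⁺/Ag couple is the anode.
E°cell = E°(cathode) − E°(anode) = −0.42 − (+0.81) = −1.23 V.
The negative E°cell means the reaction is non-spontaneous in the direction written.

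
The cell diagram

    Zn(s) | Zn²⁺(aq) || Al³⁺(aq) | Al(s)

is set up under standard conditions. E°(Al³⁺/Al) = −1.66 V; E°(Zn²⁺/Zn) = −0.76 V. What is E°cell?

−0.90 V

By convention the left-hand electrode in cell notation is the anode (oxidation) and the right-hand electrode is the cathode (reduction).
E°cell = E°(right) − E°(left) = −1.66 − (−0.76) = −0.90 V.
The negative sign shows that, as written, the cell would require an external voltage to drive the reaction.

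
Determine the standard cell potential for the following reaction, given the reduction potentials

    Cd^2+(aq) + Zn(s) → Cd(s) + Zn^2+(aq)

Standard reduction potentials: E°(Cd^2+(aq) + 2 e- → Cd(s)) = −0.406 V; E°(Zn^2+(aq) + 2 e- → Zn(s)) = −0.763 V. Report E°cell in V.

In the reaction as written, Cd^2+(aq) is reduced (cathode) and Zn^2+(aq) is produced by oxidation at the anode.
E°cell = E°(cathode) − E°(anode) = −0.406 − (−0.763) = +0.357 V.
The positive value indicates the reaction is spontaneous as written.

+0.357 V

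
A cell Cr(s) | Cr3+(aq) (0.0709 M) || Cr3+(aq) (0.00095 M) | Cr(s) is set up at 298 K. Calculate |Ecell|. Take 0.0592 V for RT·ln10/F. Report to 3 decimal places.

0.037 V

For a concentration cell E°cell = 0, since both electrodes use the same couple.
The compartment with the higher Cr3+(aq) concentration (0.0709 M) acts as the cathode; ions are reduced there and produced at the dilute (0.00095 M) anode.
With n = 3, Ecell = −(0.0592/3)·log([dilute]/[conc]) = −(0.0592/3)·log(0.00095/0.0709) = +0.037 V.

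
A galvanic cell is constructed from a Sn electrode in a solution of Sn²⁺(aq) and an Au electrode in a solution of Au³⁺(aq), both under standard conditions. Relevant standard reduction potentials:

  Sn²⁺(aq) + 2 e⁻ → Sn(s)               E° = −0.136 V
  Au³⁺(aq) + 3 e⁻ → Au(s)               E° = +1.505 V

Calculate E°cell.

+1.641 V

Of the two couples in this cell, the one with the more positive reduction potential is reduced at the cathode: here that is Au³⁺/Au (+1.505 V); Sn²⁺/Sn (−0.136 V) is the anode.
E°cell = E°(cathode) − E°(anode) = +1.505 − (−0.136) = +1.641 V.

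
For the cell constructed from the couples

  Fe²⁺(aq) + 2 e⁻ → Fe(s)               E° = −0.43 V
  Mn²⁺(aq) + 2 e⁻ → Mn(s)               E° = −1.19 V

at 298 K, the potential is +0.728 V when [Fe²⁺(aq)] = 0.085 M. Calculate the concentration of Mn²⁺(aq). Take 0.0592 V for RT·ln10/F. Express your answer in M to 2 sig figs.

1.0 M

With Fe²⁺/Fe at the cathode and Mn²⁺/Mn at the anode, E°cell = −0.43 − (−1.19) = +0.76 V (n = 2).
Since E = E° − (0.0592/n)·log Q, log Q = n(E° − E)/0.0592 = 1.081.
For Fe²⁺(aq) + Mn(s) → Fe(s) + Mn²⁺(aq), the reaction quotient is Q = [Mn²⁺(aq)] / [Fe²⁺(aq)].
Solving for the unknown gives log [Mn²⁺(aq)] = 0.010, so [Mn²⁺(aq)] ≈ 1.0 M.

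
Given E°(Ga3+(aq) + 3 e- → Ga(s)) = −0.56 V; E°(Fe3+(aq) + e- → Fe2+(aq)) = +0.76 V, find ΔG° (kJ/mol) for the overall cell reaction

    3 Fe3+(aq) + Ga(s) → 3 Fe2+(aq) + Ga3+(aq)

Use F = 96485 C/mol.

−382 kJ/mol

In the reaction as written Fe3+(aq) is reduced, so the Fe³⁺/Fe²⁺ couple is the cathode and Ga³⁺/Ga is the anode.
E°cell = +0.76 − (−0.56) = +1.32 V; balancing electrons gives n = 3.
ΔG° = −nFE°cell = −(3)(96485)(+1.32) J/mol = −382 kJ/mol.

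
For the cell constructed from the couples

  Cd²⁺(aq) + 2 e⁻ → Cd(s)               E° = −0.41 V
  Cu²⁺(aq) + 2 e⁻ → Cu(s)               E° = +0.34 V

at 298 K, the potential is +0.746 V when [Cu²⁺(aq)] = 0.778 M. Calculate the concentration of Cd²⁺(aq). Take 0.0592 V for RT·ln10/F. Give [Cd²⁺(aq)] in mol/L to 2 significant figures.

Cu²⁺/Cu is the cathode (higher E°); E°cell = +0.34 − (−0.41) = +0.75 V with n = 2.
From the Nernst equation, log Q = n(E° − E)/0.0592 = 2·(+0.75 − (+0.746))/0.0592 = 0.135.
Balancing electrons gives Cu²⁺(aq) + Cd(s) → Cu(s) + Cd²⁺(aq); thus Q = [Cd²⁺(aq)] / [Cu²⁺(aq)].
Solving for the unknown gives log [Cd²⁺(aq)] = 0.026, so [Cd²⁺(aq)] ≈ 1.1 M.

1.1 M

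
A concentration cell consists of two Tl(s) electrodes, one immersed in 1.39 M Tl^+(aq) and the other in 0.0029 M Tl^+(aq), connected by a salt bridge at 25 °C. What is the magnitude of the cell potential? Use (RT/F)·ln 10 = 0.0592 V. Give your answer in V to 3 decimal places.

For a concentration cell E°cell = 0, since both electrodes use the same couple.
The compartment with the higher Tl^+(aq) concentration (1.39 M) acts as the cathode; ions are reduced there and produced at the dilute (0.0029 M) anode.
With n = 1, Ecell = −(0.0592/1)·log([dilute]/[conc]) = −(0.0592/1)·log(0.0029/1.39) = +0.159 V.

0.159 V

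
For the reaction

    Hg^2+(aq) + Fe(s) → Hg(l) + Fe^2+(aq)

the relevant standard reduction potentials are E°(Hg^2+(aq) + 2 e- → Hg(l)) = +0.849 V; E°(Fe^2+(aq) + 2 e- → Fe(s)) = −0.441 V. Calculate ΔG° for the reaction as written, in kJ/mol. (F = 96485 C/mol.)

−249 kJ/mol

In the reaction as written Hg^2+(aq) is reduced, so the Hg²⁺/Hg couple is the cathode and Fe²⁺/Fe is the anode.
E°cell = +0.849 − (−0.441) = +1.290 V; balancing electrons gives n = 2.
ΔG° = −nFE°cell = −(2)(96485)(+1.290) J/mol = −249 kJ/mol.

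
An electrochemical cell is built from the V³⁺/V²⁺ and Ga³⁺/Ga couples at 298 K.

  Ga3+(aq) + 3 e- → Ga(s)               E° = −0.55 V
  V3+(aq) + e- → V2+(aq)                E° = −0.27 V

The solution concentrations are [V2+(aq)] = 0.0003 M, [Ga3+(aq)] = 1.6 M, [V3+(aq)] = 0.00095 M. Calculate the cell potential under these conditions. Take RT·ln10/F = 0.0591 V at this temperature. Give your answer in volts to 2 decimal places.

+0.31 V

Since E°(V³⁺/V²⁺) > E°(Ga³⁺/Ga), V³⁺/V²⁺ serves as the cathode.
E°cell = −0.27 − (−0.55) = +0.28 V, with n = 3 electrons transferred.
For the overall reaction 3 V3+(aq) + Ga(s) → 3 V2+(aq) + Ga3+(aq), Q = ([V2+(aq)]^3·[Ga3+(aq)]) / [V3+(aq)]^3 = 0.0504, giving log Q = −1.298.
Applying E = E° − (RT ln10/nF)·log Q gives +0.28 − (0.0591/3)(−1.298) = +0.31 V.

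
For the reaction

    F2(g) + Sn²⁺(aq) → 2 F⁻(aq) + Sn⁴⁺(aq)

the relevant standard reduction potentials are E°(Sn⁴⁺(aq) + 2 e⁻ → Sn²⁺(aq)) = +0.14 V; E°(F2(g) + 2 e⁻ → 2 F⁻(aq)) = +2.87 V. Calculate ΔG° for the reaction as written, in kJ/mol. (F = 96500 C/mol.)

In the reaction as written F2(g) is reduced, so the F₂/F⁻ couple is the cathode and Sn⁴⁺/Sn²⁺ is the anode.
E°cell = +2.87 − (+0.14) = +2.73 V; balancing electrons gives n = 2.
ΔG° = −nFE°cell = −(2)(96500)(+2.73) J/mol = −527 kJ/mol.

−527 kJ/mol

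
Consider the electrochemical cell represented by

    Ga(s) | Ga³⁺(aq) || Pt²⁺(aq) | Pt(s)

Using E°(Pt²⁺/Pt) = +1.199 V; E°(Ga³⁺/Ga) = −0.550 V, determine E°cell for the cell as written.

+1.749 V

By convention the left-hand electrode in cell notation is the anode (oxidation) and the right-hand electrode is the cathode (reduction).
E°cell = E°(right) − E°(left) = +1.199 − (−0.550) = +1.749 V.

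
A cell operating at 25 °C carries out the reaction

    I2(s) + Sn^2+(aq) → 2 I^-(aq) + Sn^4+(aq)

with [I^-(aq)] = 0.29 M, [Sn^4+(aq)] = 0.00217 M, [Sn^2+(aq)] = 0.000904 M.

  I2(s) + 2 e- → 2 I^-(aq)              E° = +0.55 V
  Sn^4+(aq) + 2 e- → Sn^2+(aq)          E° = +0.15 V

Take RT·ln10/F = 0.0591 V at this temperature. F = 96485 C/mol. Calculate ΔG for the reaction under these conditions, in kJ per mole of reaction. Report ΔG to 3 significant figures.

−81.1 kJ/mol

E°cell = +0.55 − (+0.15) = +0.40 V; the balanced reaction transfers n = 2 electrons.
Q = ([I^-(aq)]^2·[Sn^4+(aq)]) / [Sn^2+(aq)] = 0.202, so log Q = −0.695 and E = +0.40 − (0.0591/2)(−0.695) = +0.4205 V.
Then ΔG = −nFE = −2 × 96485 × +0.4205 J/mol = −81.1 kJ/mol.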